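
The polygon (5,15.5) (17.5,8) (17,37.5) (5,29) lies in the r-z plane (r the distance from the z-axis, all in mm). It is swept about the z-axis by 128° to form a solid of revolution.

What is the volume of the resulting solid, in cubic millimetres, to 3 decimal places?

Volume = 6996.769 mm³

Profile (r,z), 4 vertices: (5,15.5) (17.5,8) (17,37.5) (5,29)
edge 0: (5,15.5)→(17.5,8)  cross = 5·8 − 17.5·15.5 = -231.2500; (r_i+r_j)·cross = 22.5·-231.2500 = -5203.1250
edge 1: (17.5,8)→(17,37.5)  cross = 17.5·37.5 − 17·8 = 520.2500; (r_i+r_j)·cross = 34.5·520.2500 = 17948.6250
edge 2: (17,37.5)→(5,29)  cross = 17·29 − 5·37.5 = 305.5000; (r_i+r_j)·cross = 22·305.5000 = 6721.0000
edge 3: (5,29)→(5,15.5)  cross = 5·15.5 − 5·29 = -67.5000; (r_i+r_j)·cross = 10·-67.5000 = -675.0000
Σcross = 527.0000 → A = |Σcross|/2 = 263.5000 mm²
Σ(r_i+r_j)·cross = 18791.5000 → first moment M = |Σ|/6 = 3131.9167
R_c = M/A = 3131.9167/263.5000 = 11.8858 mm
θ = 128° = 2.234021 rad
V = θ·R_c·A = 2.234021·11.8858·263.5000 = 6996.769 mm³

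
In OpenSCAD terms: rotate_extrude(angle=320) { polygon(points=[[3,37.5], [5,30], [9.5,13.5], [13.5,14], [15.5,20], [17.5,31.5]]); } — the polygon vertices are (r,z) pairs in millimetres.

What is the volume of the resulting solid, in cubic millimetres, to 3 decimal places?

Volume = 11680.791 mm³

Profile (r,z), 6 vertices: (3,37.5) (5,30) (9.5,13.5) (13.5,14) (15.5,20) (17.5,31.5)
edge 0: (3,37.5)→(5,30)  cross = 3·30 − 5·37.5 = -97.5000; (r_i+r_j)·cross = 8·-97.5000 = -780.0000
edge 1: (5,30)→(9.5,13.5)  cross = 5·13.5 − 9.5·30 = -217.5000; (r_i+r_j)·cross = 14.5·-217.5000 = -3153.7500
edge 2: (9.5,13.5)→(13.5,14)  cross = 9.5·14 − 13.5·13.5 = -49.2500; (r_i+r_j)·cross = 23·-49.2500 = -1132.7500
edge 3: (13.5,14)→(15.5,20)  cross = 13.5·20 − 15.5·14 = 53.0000; (r_i+r_j)·cross = 29·53.0000 = 1537.0000
edge 4: (15.5,20)→(17.5,31.5)  cross = 15.5·31.5 − 17.5·20 = 138.2500; (r_i+r_j)·cross = 33·138.2500 = 4562.2500
edge 5: (17.5,31.5)→(3,37.5)  cross = 17.5·37.5 − 3·31.5 = 561.7500; (r_i+r_j)·cross = 20.5·561.7500 = 11515.8750
Σcross = 388.7500 → A = |Σcross|/2 = 194.3750 mm²
Σ(r_i+r_j)·cross = 12548.6250 → first moment M = |Σ|/6 = 2091.4375
R_c = M/A = 2091.4375/194.3750 = 10.7598 mm
θ = 320° = 5.585054 rad
V = θ·R_c·A = 5.585054·10.7598·194.3750 = 11680.791 mm³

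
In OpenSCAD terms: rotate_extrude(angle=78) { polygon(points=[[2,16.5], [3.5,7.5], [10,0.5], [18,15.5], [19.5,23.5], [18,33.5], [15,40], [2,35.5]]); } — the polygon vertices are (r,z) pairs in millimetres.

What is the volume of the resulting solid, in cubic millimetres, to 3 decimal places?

Volume = 6975.706 mm³

Profile (r,z), 8 vertices: (2,16.5) (3.5,7.5) (10,0.5) (18,15.5) (19.5,23.5) (18,33.5) (15,40) (2,35.5)
edge 0: (2,16.5)→(3.5,7.5)  cross = 2·7.5 − 3.5·16.5 = -42.7500; (r_i+r_j)·cross = 5.5·-42.7500 = -235.1250
edge 1: (3.5,7.5)→(10,0.5)  cross = 3.5·0.5 − 10·7.5 = -73.2500; (r_i+r_j)·cross = 13.5·-73.2500 = -988.8750
edge 2: (10,0.5)→(18,15.5)  cross = 10·15.5 − 18·0.5 = 146.0000; (r_i+r_j)·cross = 28·146.0000 = 4088.0000
edge 3: (18,15.5)→(19.5,23.5)  cross = 18·23.5 − 19.5·15.5 = 120.7500; (r_i+r_j)·cross = 37.5·120.7500 = 4528.1250
edge 4: (19.5,23.5)→(18,33.5)  cross = 19.5·33.5 − 18·23.5 = 230.2500; (r_i+r_j)·cross = 37.5·230.2500 = 8634.3750
edge 5: (18,33.5)→(15,40)  cross = 18·40 − 15·33.5 = 217.5000; (r_i+r_j)·cross = 33·217.5000 = 7177.5000
edge 6: (15,40)→(2,35.5)  cross = 15·35.5 − 2·40 = 452.5000; (r_i+r_j)·cross = 17·452.5000 = 7692.5000
edge 7: (2,35.5)→(2,16.5)  cross = 2·16.5 − 2·35.5 = -38.0000; (r_i+r_j)·cross = 4·-38.0000 = -152.0000
Σcross = 1013.0000 → A = |Σcross|/2 = 506.5000 mm²
Σ(r_i+r_j)·cross = 30744.5000 → first moment M = |Σ|/6 = 5124.0833
R_c = M/A = 5124.0833/506.5000 = 10.1167 mm
θ = 78° = 1.361357 rad
V = θ·R_c·A = 1.361357·10.1167·506.5000 = 6975.706 mm³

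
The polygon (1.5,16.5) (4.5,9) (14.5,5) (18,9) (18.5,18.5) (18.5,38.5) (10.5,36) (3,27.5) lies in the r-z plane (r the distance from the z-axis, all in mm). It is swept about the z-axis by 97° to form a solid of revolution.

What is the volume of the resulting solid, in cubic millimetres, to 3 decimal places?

Volume = 8107.912 mm³

Profile (r,z), 8 vertices: (1.5,16.5) (4.5,9) (14.5,5) (18,9) (18.5,18.5) (18.5,38.5) (10.5,36) (3,27.5)
edge 0: (1.5,16.5)→(4.5,9)  cross = 1.5·9 − 4.5·16.5 = -60.7500; (r_i+r_j)·cross = 6·-60.7500 = -364.5000
edge 1: (4.5,9)→(14.5,5)  cross = 4.5·5 − 14.5·9 = -108.0000; (r_i+r_j)·cross = 19·-108.0000 = -2052.0000
edge 2: (14.5,5)→(18,9)  cross = 14.5·9 − 18·5 = 40.5000; (r_i+r_j)·cross = 32.5·40.5000 = 1316.2500
edge 3: (18,9)→(18.5,18.5)  cross = 18·18.5 − 18.5·9 = 166.5000; (r_i+r_j)·cross = 36.5·166.5000 = 6077.2500
edge 4: (18.5,18.5)→(18.5,38.5)  cross = 18.5·38.5 − 18.5·18.5 = 370.0000; (r_i+r_j)·cross = 37·370.0000 = 13690.0000
edge 5: (18.5,38.5)→(10.5,36)  cross = 18.5·36 − 10.5·38.5 = 261.7500; (r_i+r_j)·cross = 29·261.7500 = 7590.7500
edge 6: (10.5,36)→(3,27.5)  cross = 10.5·27.5 − 3·36 = 180.7500; (r_i+r_j)·cross = 13.5·180.7500 = 2440.1250
edge 7: (3,27.5)→(1.5,16.5)  cross = 3·16.5 − 1.5·27.5 = 8.2500; (r_i+r_j)·cross = 4.5·8.2500 = 37.1250
Σcross = 859.0000 → A = |Σcross|/2 = 429.5000 mm²
Σ(r_i+r_j)·cross = 28735.0000 → first moment M = |Σ|/6 = 4789.1667
R_c = M/A = 4789.1667/429.5000 = 11.1506 mm
θ = 97° = 1.692969 rad
V = θ·R_c·A = 1.692969·11.1506·429.5000 = 8107.912 mm³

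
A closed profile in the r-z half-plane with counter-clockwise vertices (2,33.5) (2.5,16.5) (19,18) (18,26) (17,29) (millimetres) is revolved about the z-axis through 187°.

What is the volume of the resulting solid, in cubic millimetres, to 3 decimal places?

Volume = 6966.712 mm³

Profile (r,z), 5 vertices: (2,33.5) (2.5,16.5) (19,18) (18,26) (17,29)
edge 0: (2,33.5)→(2.5,16.5)  cross = 2·16.5 − 2.5·33.5 = -50.7500; (r_i+r_j)·cross = 4.5·-50.7500 = -228.3750
edge 1: (2.5,16.5)→(19,18)  cross = 2.5·18 − 19·16.5 = -268.5000; (r_i+r_j)·cross = 21.5·-268.5000 = -5772.7500
edge 2: (19,18)→(18,26)  cross = 19·26 − 18·18 = 170.0000; (r_i+r_j)·cross = 37·170.0000 = 6290.0000
edge 3: (18,26)→(17,29)  cross = 18·29 − 17·26 = 80.0000; (r_i+r_j)·cross = 35·80.0000 = 2800.0000
edge 4: (17,29)→(2,33.5)  cross = 17·33.5 − 2·29 = 511.5000; (r_i+r_j)·cross = 19·511.5000 = 9718.5000
Σcross = 442.2500 → A = |Σcross|/2 = 221.1250 mm²
Σ(r_i+r_j)·cross = 12807.3750 → first moment M = |Σ|/6 = 2134.5625
R_c = M/A = 2134.5625/221.1250 = 9.6532 mm
θ = 187° = 3.263766 rad
V = θ·R_c·A = 3.263766·9.6532·221.1250 = 6966.712 mm³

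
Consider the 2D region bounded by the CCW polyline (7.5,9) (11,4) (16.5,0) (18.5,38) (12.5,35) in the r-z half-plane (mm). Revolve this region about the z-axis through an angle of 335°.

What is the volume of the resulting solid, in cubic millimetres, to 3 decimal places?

Profile (r,z), 5 vertices: (7.5,9) (11,4) (16.5,0) (18.5,38) (12.5,35)
edge 0: (7.5,9)→(11,4)  cross = 7.5·4 − 11·9 = -69.0000; (r_i+r_j)·cross = 18.5·-69.0000 = -1276.5000
edge 1: (11,4)→(16.5,0)  cross = 11·0 − 16.5·4 = -66.0000; (r_i+r_j)·cross = 27.5·-66.0000 = -1815.0000
edge 2: (16.5,0)→(18.5,38)  cross = 16.5·38 − 18.5·0 = 627.0000; (r_i+r_j)·cross = 35·627.0000 = 21945.0000
edge 3: (18.5,38)→(12.5,35)  cross = 18.5·35 − 12.5·38 = 172.5000; (r_i+r_j)·cross = 31·172.5000 = 5347.5000
edge 4: (12.5,35)→(7.5,9)  cross = 12.5·9 − 7.5·35 = -150.0000; (r_i+r_j)·cross = 20·-150.0000 = -3000.0000
Σcross = 514.5000 → A = |Σcross|/2 = 257.2500 mm²
Σ(r_i+r_j)·cross = 21201.0000 → first moment M = |Σ|/6 = 3533.5000
R_c = M/A = 3533.5000/257.2500 = 13.7357 mm
θ = 335° = 5.846853 rad
V = θ·R_c·A = 5.846853·13.7357·257.2500 = 20659.855 mm³

Volume = 20659.855 mm³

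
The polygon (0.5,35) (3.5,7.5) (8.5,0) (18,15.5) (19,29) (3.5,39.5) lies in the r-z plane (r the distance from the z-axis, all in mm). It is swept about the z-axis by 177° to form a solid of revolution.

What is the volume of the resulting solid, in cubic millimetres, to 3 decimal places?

Profile (r,z), 6 vertices: (0.5,35) (3.5,7.5) (8.5,0) (18,15.5) (19,29) (3.5,39.5)
edge 0: (0.5,35)→(3.5,7.5)  cross = 0.5·7.5 − 3.5·35 = -118.7500; (r_i+r_j)·cross = 4·-118.7500 = -475.0000
edge 1: (3.5,7.5)→(8.5,0)  cross = 3.5·0 − 8.5·7.5 = -63.7500; (r_i+r_j)·cross = 12·-63.7500 = -765.0000
edge 2: (8.5,0)→(18,15.5)  cross = 8.5·15.5 − 18·0 = 131.7500; (r_i+r_j)·cross = 26.5·131.7500 = 3491.3750
edge 3: (18,15.5)→(19,29)  cross = 18·29 − 19·15.5 = 227.5000; (r_i+r_j)·cross = 37·227.5000 = 8417.5000
edge 4: (19,29)→(3.5,39.5)  cross = 19·39.5 − 3.5·29 = 649.0000; (r_i+r_j)·cross = 22.5·649.0000 = 14602.5000
edge 5: (3.5,39.5)→(0.5,35)  cross = 3.5·35 − 0.5·39.5 = 102.7500; (r_i+r_j)·cross = 4·102.7500 = 411.0000
Σcross = 928.5000 → A = |Σcross|/2 = 464.2500 mm²
Σ(r_i+r_j)·cross = 25682.3750 → first moment M = |Σ|/6 = 4280.3958
R_c = M/A = 4280.3958/464.2500 = 9.2200 mm
θ = 177° = 3.089233 rad
V = θ·R_c·A = 3.089233·9.2200·464.2500 = 13223.139 mm³

Volume = 13223.139 mm³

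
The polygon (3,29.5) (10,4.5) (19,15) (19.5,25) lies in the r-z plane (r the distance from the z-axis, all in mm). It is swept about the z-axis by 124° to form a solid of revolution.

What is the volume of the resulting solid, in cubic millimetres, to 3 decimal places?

Volume = 5949.003 mm³

Profile (r,z), 4 vertices: (3,29.5) (10,4.5) (19,15) (19.5,25)
edge 0: (3,29.5)→(10,4.5)  cross = 3·4.5 − 10·29.5 = -281.5000; (r_i+r_j)·cross = 13·-281.5000 = -3659.5000
edge 1: (10,4.5)→(19,15)  cross = 10·15 − 19·4.5 = 64.5000; (r_i+r_j)·cross = 29·64.5000 = 1870.5000
edge 2: (19,15)→(19.5,25)  cross = 19·25 − 19.5·15 = 182.5000; (r_i+r_j)·cross = 38.5·182.5000 = 7026.2500
edge 3: (19.5,25)→(3,29.5)  cross = 19.5·29.5 − 3·25 = 500.2500; (r_i+r_j)·cross = 22.5·500.2500 = 11255.6250
Σcross = 465.7500 → A = |Σcross|/2 = 232.8750 mm²
Σ(r_i+r_j)·cross = 16492.8750 → first moment M = |Σ|/6 = 2748.8125
R_c = M/A = 2748.8125/232.8750 = 11.8038 mm
θ = 124° = 2.164208 rad
V = θ·R_c·A = 2.164208·11.8038·232.8750 = 5949.003 mm³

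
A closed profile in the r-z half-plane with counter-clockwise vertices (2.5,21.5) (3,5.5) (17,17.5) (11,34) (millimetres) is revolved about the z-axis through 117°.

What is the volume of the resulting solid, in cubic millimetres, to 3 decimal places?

Volume = 3995.625 mm³

Profile (r,z), 4 vertices: (2.5,21.5) (3,5.5) (17,17.5) (11,34)
edge 0: (2.5,21.5)→(3,5.5)  cross = 2.5·5.5 − 3·21.5 = -50.7500; (r_i+r_j)·cross = 5.5·-50.7500 = -279.1250
edge 1: (3,5.5)→(17,17.5)  cross = 3·17.5 − 17·5.5 = -41.0000; (r_i+r_j)·cross = 20·-41.0000 = -820.0000
edge 2: (17,17.5)→(11,34)  cross = 17·34 − 11·17.5 = 385.5000; (r_i+r_j)·cross = 28·385.5000 = 10794.0000
edge 3: (11,34)→(2.5,21.5)  cross = 11·21.5 − 2.5·34 = 151.5000; (r_i+r_j)·cross = 13.5·151.5000 = 2045.2500
Σcross = 445.2500 → A = |Σcross|/2 = 222.6250 mm²
Σ(r_i+r_j)·cross = 11740.1250 → first moment M = |Σ|/6 = 1956.6875
R_c = M/A = 1956.6875/222.6250 = 8.7892 mm
θ = 117° = 2.042035 rad
V = θ·R_c·A = 2.042035·8.7892·222.6250 = 3995.625 mm³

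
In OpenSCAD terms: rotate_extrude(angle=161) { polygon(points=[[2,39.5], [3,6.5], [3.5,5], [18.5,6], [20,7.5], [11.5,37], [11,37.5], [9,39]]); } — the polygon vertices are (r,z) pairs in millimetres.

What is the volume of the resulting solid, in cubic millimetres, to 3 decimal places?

Volume = 11517.289 mm³

Profile (r,z), 8 vertices: (2,39.5) (3,6.5) (3.5,5) (18.5,6) (20,7.5) (11.5,37) (11,37.5) (9,39)
edge 0: (2,39.5)→(3,6.5)  cross = 2·6.5 − 3·39.5 = -105.5000; (r_i+r_j)·cross = 5·-105.5000 = -527.5000
edge 1: (3,6.5)→(3.5,5)  cross = 3·5 − 3.5·6.5 = -7.7500; (r_i+r_j)·cross = 6.5·-7.7500 = -50.3750
edge 2: (3.5,5)→(18.5,6)  cross = 3.5·6 − 18.5·5 = -71.5000; (r_i+r_j)·cross = 22·-71.5000 = -1573.0000
edge 3: (18.5,6)→(20,7.5)  cross = 18.5·7.5 − 20·6 = 18.7500; (r_i+r_j)·cross = 38.5·18.7500 = 721.8750
edge 4: (20,7.5)→(11.5,37)  cross = 20·37 − 11.5·7.5 = 653.7500; (r_i+r_j)·cross = 31.5·653.7500 = 20593.1250
edge 5: (11.5,37)→(11,37.5)  cross = 11.5·37.5 − 11·37 = 24.2500; (r_i+r_j)·cross = 22.5·24.2500 = 545.6250
edge 6: (11,37.5)→(9,39)  cross = 11·39 − 9·37.5 = 91.5000; (r_i+r_j)·cross = 20·91.5000 = 1830.0000
edge 7: (9,39)→(2,39.5)  cross = 9·39.5 − 2·39 = 277.5000; (r_i+r_j)·cross = 11·277.5000 = 3052.5000
Σcross = 881.0000 → A = |Σcross|/2 = 440.5000 mm²
Σ(r_i+r_j)·cross = 24592.2500 → first moment M = |Σ|/6 = 4098.7083
R_c = M/A = 4098.7083/440.5000 = 9.3047 mm
θ = 161° = 2.809980 rad
V = θ·R_c·A = 2.809980·9.3047·440.5000 = 11517.289 mm³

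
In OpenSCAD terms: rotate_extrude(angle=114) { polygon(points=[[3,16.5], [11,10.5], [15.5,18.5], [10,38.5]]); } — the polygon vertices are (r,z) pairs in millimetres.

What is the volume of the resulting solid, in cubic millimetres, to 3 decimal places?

Volume = 3356.914 mm³

Profile (r,z), 4 vertices: (3,16.5) (11,10.5) (15.5,18.5) (10,38.5)
edge 0: (3,16.5)→(11,10.5)  cross = 3·10.5 − 11·16.5 = -150.0000; (r_i+r_j)·cross = 14·-150.0000 = -2100.0000
edge 1: (11,10.5)→(15.5,18.5)  cross = 11·18.5 − 15.5·10.5 = 40.7500; (r_i+r_j)·cross = 26.5·40.7500 = 1079.8750
edge 2: (15.5,18.5)→(10,38.5)  cross = 15.5·38.5 − 10·18.5 = 411.7500; (r_i+r_j)·cross = 25.5·411.7500 = 10499.6250
edge 3: (10,38.5)→(3,16.5)  cross = 10·16.5 − 3·38.5 = 49.5000; (r_i+r_j)·cross = 13·49.5000 = 643.5000
Σcross = 352.0000 → A = |Σcross|/2 = 176.0000 mm²
Σ(r_i+r_j)·cross = 10123.0000 → first moment M = |Σ|/6 = 1687.1667
R_c = M/A = 1687.1667/176.0000 = 9.5862 mm
θ = 114° = 1.989675 rad
V = θ·R_c·A = 1.989675·9.5862·176.0000 = 3356.914 mm³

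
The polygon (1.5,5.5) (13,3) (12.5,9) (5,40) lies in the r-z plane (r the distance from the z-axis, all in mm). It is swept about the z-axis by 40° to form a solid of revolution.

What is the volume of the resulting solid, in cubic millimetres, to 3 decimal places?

Volume = 1024.741 mm³

Profile (r,z), 4 vertices: (1.5,5.5) (13,3) (12.5,9) (5,40)
edge 0: (1.5,5.5)→(13,3)  cross = 1.5·3 − 13·5.5 = -67.0000; (r_i+r_j)·cross = 14.5·-67.0000 = -971.5000
edge 1: (13,3)→(12.5,9)  cross = 13·9 − 12.5·3 = 79.5000; (r_i+r_j)·cross = 25.5·79.5000 = 2027.2500
edge 2: (12.5,9)→(5,40)  cross = 12.5·40 − 5·9 = 455.0000; (r_i+r_j)·cross = 17.5·455.0000 = 7962.5000
edge 3: (5,40)→(1.5,5.5)  cross = 5·5.5 − 1.5·40 = -32.5000; (r_i+r_j)·cross = 6.5·-32.5000 = -211.2500
Σcross = 435.0000 → A = |Σcross|/2 = 217.5000 mm²
Σ(r_i+r_j)·cross = 8807.0000 → first moment M = |Σ|/6 = 1467.8333
R_c = M/A = 1467.8333/217.5000 = 6.7487 mm
θ = 40° = 0.698132 rad
V = θ·R_c·A = 0.698132·6.7487·217.5000 = 1024.741 mm³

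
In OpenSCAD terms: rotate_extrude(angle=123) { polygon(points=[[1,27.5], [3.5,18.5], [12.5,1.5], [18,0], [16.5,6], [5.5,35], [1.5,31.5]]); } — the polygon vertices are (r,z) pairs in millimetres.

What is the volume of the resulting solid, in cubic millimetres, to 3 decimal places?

Profile (r,z), 7 vertices: (1,27.5) (3.5,18.5) (12.5,1.5) (18,0) (16.5,6) (5.5,35) (1.5,31.5)
edge 0: (1,27.5)→(3.5,18.5)  cross = 1·18.5 − 3.5·27.5 = -77.7500; (r_i+r_j)·cross = 4.5·-77.7500 = -349.8750
edge 1: (3.5,18.5)→(12.5,1.5)  cross = 3.5·1.5 − 12.5·18.5 = -226.0000; (r_i+r_j)·cross = 16·-226.0000 = -3616.0000
edge 2: (12.5,1.5)→(18,0)  cross = 12.5·0 − 18·1.5 = -27.0000; (r_i+r_j)·cross = 30.5·-27.0000 = -823.5000
edge 3: (18,0)→(16.5,6)  cross = 18·6 − 16.5·0 = 108.0000; (r_i+r_j)·cross = 34.5·108.0000 = 3726.0000
edge 4: (16.5,6)→(5.5,35)  cross = 16.5·35 − 5.5·6 = 544.5000; (r_i+r_j)·cross = 22·544.5000 = 11979.0000
edge 5: (5.5,35)→(1.5,31.5)  cross = 5.5·31.5 − 1.5·35 = 120.7500; (r_i+r_j)·cross = 7·120.7500 = 845.2500
edge 6: (1.5,31.5)→(1,27.5)  cross = 1.5·27.5 − 1·31.5 = 9.7500; (r_i+r_j)·cross = 2.5·9.7500 = 24.3750
Σcross = 452.2500 → A = |Σcross|/2 = 226.1250 mm²
Σ(r_i+r_j)·cross = 11785.2500 → first moment M = |Σ|/6 = 1964.2083
R_c = M/A = 1964.2083/226.1250 = 8.6864 mm
θ = 123° = 2.146755 rad
V = θ·R_c·A = 2.146755·8.6864·226.1250 = 4216.674 mm³

Volume = 4216.674 mm³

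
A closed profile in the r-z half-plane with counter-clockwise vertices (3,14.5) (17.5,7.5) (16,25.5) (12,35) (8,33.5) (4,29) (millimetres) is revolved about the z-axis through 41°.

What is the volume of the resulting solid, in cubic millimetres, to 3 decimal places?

Profile (r,z), 6 vertices: (3,14.5) (17.5,7.5) (16,25.5) (12,35) (8,33.5) (4,29)
edge 0: (3,14.5)→(17.5,7.5)  cross = 3·7.5 − 17.5·14.5 = -231.2500; (r_i+r_j)·cross = 20.5·-231.2500 = -4740.6250
edge 1: (17.5,7.5)→(16,25.5)  cross = 17.5·25.5 − 16·7.5 = 326.2500; (r_i+r_j)·cross = 33.5·326.2500 = 10929.3750
edge 2: (16,25.5)→(12,35)  cross = 16·35 − 12·25.5 = 254.0000; (r_i+r_j)·cross = 28·254.0000 = 7112.0000
edge 3: (12,35)→(8,33.5)  cross = 12·33.5 − 8·35 = 122.0000; (r_i+r_j)·cross = 20·122.0000 = 2440.0000
edge 4: (8,33.5)→(4,29)  cross = 8·29 − 4·33.5 = 98.0000; (r_i+r_j)·cross = 12·98.0000 = 1176.0000
edge 5: (4,29)→(3,14.5)  cross = 4·14.5 − 3·29 = -29.0000; (r_i+r_j)·cross = 7·-29.0000 = -203.0000
Σcross = 540.0000 → A = |Σcross|/2 = 270.0000 mm²
Σ(r_i+r_j)·cross = 16713.7500 → first moment M = |Σ|/6 = 2785.6250
R_c = M/A = 2785.6250/270.0000 = 10.3171 mm
θ = 41° = 0.715585 rad
V = θ·R_c·A = 0.715585·10.3171·270.0000 = 1993.351 mm³

Volume = 1993.351 mm³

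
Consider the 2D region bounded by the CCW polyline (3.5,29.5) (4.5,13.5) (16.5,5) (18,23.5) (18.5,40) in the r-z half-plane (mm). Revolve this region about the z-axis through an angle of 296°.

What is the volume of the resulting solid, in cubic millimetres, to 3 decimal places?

Profile (r,z), 5 vertices: (3.5,29.5) (4.5,13.5) (16.5,5) (18,23.5) (18.5,40)
edge 0: (3.5,29.5)→(4.5,13.5)  cross = 3.5·13.5 − 4.5·29.5 = -85.5000; (r_i+r_j)·cross = 8·-85.5000 = -684.0000
edge 1: (4.5,13.5)→(16.5,5)  cross = 4.5·5 − 16.5·13.5 = -200.2500; (r_i+r_j)·cross = 21·-200.2500 = -4205.2500
edge 2: (16.5,5)→(18,23.5)  cross = 16.5·23.5 − 18·5 = 297.7500; (r_i+r_j)·cross = 34.5·297.7500 = 10272.3750
edge 3: (18,23.5)→(18.5,40)  cross = 18·40 − 18.5·23.5 = 285.2500; (r_i+r_j)·cross = 36.5·285.2500 = 10411.6250
edge 4: (18.5,40)→(3.5,29.5)  cross = 18.5·29.5 − 3.5·40 = 405.7500; (r_i+r_j)·cross = 22·405.7500 = 8926.5000
Σcross = 703.0000 → A = |Σcross|/2 = 351.5000 mm²
Σ(r_i+r_j)·cross = 24721.2500 → first moment M = |Σ|/6 = 4120.2083
R_c = M/A = 4120.2083/351.5000 = 11.7218 mm
θ = 296° = 5.166175 rad
V = θ·R_c·A = 5.166175·11.7218·351.5000 = 21285.716 mm³

Volume = 21285.716 mm³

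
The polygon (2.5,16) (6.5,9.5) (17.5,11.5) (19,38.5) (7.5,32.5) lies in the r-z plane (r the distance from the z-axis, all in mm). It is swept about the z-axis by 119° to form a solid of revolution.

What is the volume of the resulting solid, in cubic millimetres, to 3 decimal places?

Profile (r,z), 5 vertices: (2.5,16) (6.5,9.5) (17.5,11.5) (19,38.5) (7.5,32.5)
edge 0: (2.5,16)→(6.5,9.5)  cross = 2.5·9.5 − 6.5·16 = -80.2500; (r_i+r_j)·cross = 9·-80.2500 = -722.2500
edge 1: (6.5,9.5)→(17.5,11.5)  cross = 6.5·11.5 − 17.5·9.5 = -91.5000; (r_i+r_j)·cross = 24·-91.5000 = -2196.0000
edge 2: (17.5,11.5)→(19,38.5)  cross = 17.5·38.5 − 19·11.5 = 455.2500; (r_i+r_j)·cross = 36.5·455.2500 = 16616.6250
edge 3: (19,38.5)→(7.5,32.5)  cross = 19·32.5 − 7.5·38.5 = 328.7500; (r_i+r_j)·cross = 26.5·328.7500 = 8711.8750
edge 4: (7.5,32.5)→(2.5,16)  cross = 7.5·16 − 2.5·32.5 = 38.7500; (r_i+r_j)·cross = 10·38.7500 = 387.5000
Σcross = 651.0000 → A = |Σcross|/2 = 325.5000 mm²
Σ(r_i+r_j)·cross = 22797.7500 → first moment M = |Σ|/6 = 3799.6250
R_c = M/A = 3799.6250/325.5000 = 11.6732 mm
θ = 119° = 2.076942 rad
V = θ·R_c·A = 2.076942·11.6732·325.5000 = 7891.600 mm³

Volume = 7891.600 mm³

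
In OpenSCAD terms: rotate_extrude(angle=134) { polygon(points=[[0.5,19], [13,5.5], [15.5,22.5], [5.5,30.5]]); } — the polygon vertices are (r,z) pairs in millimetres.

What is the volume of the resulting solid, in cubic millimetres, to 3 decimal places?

Volume = 4082.565 mm³

Profile (r,z), 4 vertices: (0.5,19) (13,5.5) (15.5,22.5) (5.5,30.5)
edge 0: (0.5,19)→(13,5.5)  cross = 0.5·5.5 − 13·19 = -244.2500; (r_i+r_j)·cross = 13.5·-244.2500 = -3297.3750
edge 1: (13,5.5)→(15.5,22.5)  cross = 13·22.5 − 15.5·5.5 = 207.2500; (r_i+r_j)·cross = 28.5·207.2500 = 5906.6250
edge 2: (15.5,22.5)→(5.5,30.5)  cross = 15.5·30.5 − 5.5·22.5 = 349.0000; (r_i+r_j)·cross = 21·349.0000 = 7329.0000
edge 3: (5.5,30.5)→(0.5,19)  cross = 5.5·19 − 0.5·30.5 = 89.2500; (r_i+r_j)·cross = 6·89.2500 = 535.5000
Σcross = 401.2500 → A = |Σcross|/2 = 200.6250 mm²
Σ(r_i+r_j)·cross = 10473.7500 → first moment M = |Σ|/6 = 1745.6250
R_c = M/A = 1745.6250/200.6250 = 8.7009 mm
θ = 134° = 2.338741 rad
V = θ·R_c·A = 2.338741·8.7009·200.6250 = 4082.565 mm³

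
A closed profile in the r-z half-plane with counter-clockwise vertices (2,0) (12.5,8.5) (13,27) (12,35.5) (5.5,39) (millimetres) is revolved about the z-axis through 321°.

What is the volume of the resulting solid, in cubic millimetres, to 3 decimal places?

Profile (r,z), 5 vertices: (2,0) (12.5,8.5) (13,27) (12,35.5) (5.5,39)
edge 0: (2,0)→(12.5,8.5)  cross = 2·8.5 − 12.5·0 = 17.0000; (r_i+r_j)·cross = 14.5·17.0000 = 246.5000
edge 1: (12.5,8.5)→(13,27)  cross = 12.5·27 − 13·8.5 = 227.0000; (r_i+r_j)·cross = 25.5·227.0000 = 5788.5000
edge 2: (13,27)→(12,35.5)  cross = 13·35.5 − 12·27 = 137.5000; (r_i+r_j)·cross = 25·137.5000 = 3437.5000
edge 3: (12,35.5)→(5.5,39)  cross = 12·39 − 5.5·35.5 = 272.7500; (r_i+r_j)·cross = 17.5·272.7500 = 4773.1250
edge 4: (5.5,39)→(2,0)  cross = 5.5·0 − 2·39 = -78.0000; (r_i+r_j)·cross = 7.5·-78.0000 = -585.0000
Σcross = 576.2500 → A = |Σcross|/2 = 288.1250 mm²
Σ(r_i+r_j)·cross = 13660.6250 → first moment M = |Σ|/6 = 2276.7708
R_c = M/A = 2276.7708/288.1250 = 7.9020 mm
θ = 321° = 5.602507 rad
V = θ·R_c·A = 5.602507·7.9020·288.1250 = 12755.624 mm³

Volume = 12755.624 mm³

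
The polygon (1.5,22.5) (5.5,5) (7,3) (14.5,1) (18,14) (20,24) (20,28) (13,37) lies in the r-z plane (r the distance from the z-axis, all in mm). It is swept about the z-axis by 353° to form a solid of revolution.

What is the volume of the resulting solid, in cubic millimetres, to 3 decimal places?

Profile (r,z), 8 vertices: (1.5,22.5) (5.5,5) (7,3) (14.5,1) (18,14) (20,24) (20,28) (13,37)
edge 0: (1.5,22.5)→(5.5,5)  cross = 1.5·5 − 5.5·22.5 = -116.2500; (r_i+r_j)·cross = 7·-116.2500 = -813.7500
edge 1: (5.5,5)→(7,3)  cross = 5.5·3 − 7·5 = -18.5000; (r_i+r_j)·cross = 12.5·-18.5000 = -231.2500
edge 2: (7,3)→(14.5,1)  cross = 7·1 − 14.5·3 = -36.5000; (r_i+r_j)·cross = 21.5·-36.5000 = -784.7500
edge 3: (14.5,1)→(18,14)  cross = 14.5·14 − 18·1 = 185.0000; (r_i+r_j)·cross = 32.5·185.0000 = 6012.5000
edge 4: (18,14)→(20,24)  cross = 18·24 − 20·14 = 152.0000; (r_i+r_j)·cross = 38·152.0000 = 5776.0000
edge 5: (20,24)→(20,28)  cross = 20·28 − 20·24 = 80.0000; (r_i+r_j)·cross = 40·80.0000 = 3200.0000
edge 6: (20,28)→(13,37)  cross = 20·37 − 13·28 = 376.0000; (r_i+r_j)·cross = 33·376.0000 = 12408.0000
edge 7: (13,37)→(1.5,22.5)  cross = 13·22.5 − 1.5·37 = 237.0000; (r_i+r_j)·cross = 14.5·237.0000 = 3436.5000
Σcross = 858.7500 → A = |Σcross|/2 = 429.3750 mm²
Σ(r_i+r_j)·cross = 29003.2500 → first moment M = |Σ|/6 = 4833.8750
R_c = M/A = 4833.8750/429.3750 = 11.2579 mm
θ = 353° = 6.161012 rad
V = θ·R_c·A = 6.161012·11.2579·429.3750 = 29781.563 mm³

Volume = 29781.563 mm³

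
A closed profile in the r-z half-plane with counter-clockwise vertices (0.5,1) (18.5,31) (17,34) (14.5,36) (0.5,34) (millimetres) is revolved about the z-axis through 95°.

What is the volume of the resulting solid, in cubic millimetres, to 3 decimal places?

Volume = 3985.154 mm³

Profile (r,z), 5 vertices: (0.5,1) (18.5,31) (17,34) (14.5,36) (0.5,34)
edge 0: (0.5,1)→(18.5,31)  cross = 0.5·31 − 18.5·1 = -3.0000; (r_i+r_j)·cross = 19·-3.0000 = -57.0000
edge 1: (18.5,31)→(17,34)  cross = 18.5·34 − 17·31 = 102.0000; (r_i+r_j)·cross = 35.5·102.0000 = 3621.0000
edge 2: (17,34)→(14.5,36)  cross = 17·36 − 14.5·34 = 119.0000; (r_i+r_j)·cross = 31.5·119.0000 = 3748.5000
edge 3: (14.5,36)→(0.5,34)  cross = 14.5·34 − 0.5·36 = 475.0000; (r_i+r_j)·cross = 15·475.0000 = 7125.0000
edge 4: (0.5,34)→(0.5,1)  cross = 0.5·1 − 0.5·34 = -16.5000; (r_i+r_j)·cross = 1·-16.5000 = -16.5000
Σcross = 676.5000 → A = |Σcross|/2 = 338.2500 mm²
Σ(r_i+r_j)·cross = 14421.0000 → first moment M = |Σ|/6 = 2403.5000
R_c = M/A = 2403.5000/338.2500 = 7.1057 mm
θ = 95° = 1.658063 rad
V = θ·R_c·A = 1.658063·7.1057·338.2500 = 3985.154 mm³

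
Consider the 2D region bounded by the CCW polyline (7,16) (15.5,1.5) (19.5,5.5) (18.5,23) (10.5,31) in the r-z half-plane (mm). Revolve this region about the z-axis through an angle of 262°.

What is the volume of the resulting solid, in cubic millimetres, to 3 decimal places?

Profile (r,z), 5 vertices: (7,16) (15.5,1.5) (19.5,5.5) (18.5,23) (10.5,31)
edge 0: (7,16)→(15.5,1.5)  cross = 7·1.5 − 15.5·16 = -237.5000; (r_i+r_j)·cross = 22.5·-237.5000 = -5343.7500
edge 1: (15.5,1.5)→(19.5,5.5)  cross = 15.5·5.5 − 19.5·1.5 = 56.0000; (r_i+r_j)·cross = 35·56.0000 = 1960.0000
edge 2: (19.5,5.5)→(18.5,23)  cross = 19.5·23 − 18.5·5.5 = 346.7500; (r_i+r_j)·cross = 38·346.7500 = 13176.5000
edge 3: (18.5,23)→(10.5,31)  cross = 18.5·31 − 10.5·23 = 332.0000; (r_i+r_j)·cross = 29·332.0000 = 9628.0000
edge 4: (10.5,31)→(7,16)  cross = 10.5·16 − 7·31 = -49.0000; (r_i+r_j)·cross = 17.5·-49.0000 = -857.5000
Σcross = 448.2500 → A = |Σcross|/2 = 224.1250 mm²
Σ(r_i+r_j)·cross = 18563.2500 → first moment M = |Σ|/6 = 3093.8750
R_c = M/A = 3093.8750/224.1250 = 13.8042 mm
θ = 262° = 4.572763 rad
V = θ·R_c·A = 4.572763·13.8042·224.1250 = 14147.556 mm³

Volume = 14147.556 mm³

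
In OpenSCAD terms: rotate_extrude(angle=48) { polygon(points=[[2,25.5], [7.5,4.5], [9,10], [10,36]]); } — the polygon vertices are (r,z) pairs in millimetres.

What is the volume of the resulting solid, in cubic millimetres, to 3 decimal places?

Volume = 738.606 mm³

Profile (r,z), 4 vertices: (2,25.5) (7.5,4.5) (9,10) (10,36)
edge 0: (2,25.5)→(7.5,4.5)  cross = 2·4.5 − 7.5·25.5 = -182.2500; (r_i+r_j)·cross = 9.5·-182.2500 = -1731.3750
edge 1: (7.5,4.5)→(9,10)  cross = 7.5·10 − 9·4.5 = 34.5000; (r_i+r_j)·cross = 16.5·34.5000 = 569.2500
edge 2: (9,10)→(10,36)  cross = 9·36 − 10·10 = 224.0000; (r_i+r_j)·cross = 19·224.0000 = 4256.0000
edge 3: (10,36)→(2,25.5)  cross = 10·25.5 − 2·36 = 183.0000; (r_i+r_j)·cross = 12·183.0000 = 2196.0000
Σcross = 259.2500 → A = |Σcross|/2 = 129.6250 mm²
Σ(r_i+r_j)·cross = 5289.8750 → first moment M = |Σ|/6 = 881.6458
R_c = M/A = 881.6458/129.6250 = 6.8015 mm
θ = 48° = 0.837758 rad
V = θ·R_c·A = 0.837758·6.8015·129.6250 = 738.606 mm³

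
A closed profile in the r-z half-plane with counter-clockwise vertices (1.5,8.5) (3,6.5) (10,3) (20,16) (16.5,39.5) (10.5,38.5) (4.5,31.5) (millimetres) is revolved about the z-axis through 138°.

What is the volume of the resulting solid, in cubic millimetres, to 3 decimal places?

Profile (r,z), 7 vertices: (1.5,8.5) (3,6.5) (10,3) (20,16) (16.5,39.5) (10.5,38.5) (4.5,31.5)
edge 0: (1.5,8.5)→(3,6.5)  cross = 1.5·6.5 − 3·8.5 = -15.7500; (r_i+r_j)·cross = 4.5·-15.7500 = -70.8750
edge 1: (3,6.5)→(10,3)  cross = 3·3 − 10·6.5 = -56.0000; (r_i+r_j)·cross = 13·-56.0000 = -728.0000
edge 2: (10,3)→(20,16)  cross = 10·16 − 20·3 = 100.0000; (r_i+r_j)·cross = 30·100.0000 = 3000.0000
edge 3: (20,16)→(16.5,39.5)  cross = 20·39.5 − 16.5·16 = 526.0000; (r_i+r_j)·cross = 36.5·526.0000 = 19199.0000
edge 4: (16.5,39.5)→(10.5,38.5)  cross = 16.5·38.5 − 10.5·39.5 = 220.5000; (r_i+r_j)·cross = 27·220.5000 = 5953.5000
edge 5: (10.5,38.5)→(4.5,31.5)  cross = 10.5·31.5 − 4.5·38.5 = 157.5000; (r_i+r_j)·cross = 15·157.5000 = 2362.5000
edge 6: (4.5,31.5)→(1.5,8.5)  cross = 4.5·8.5 − 1.5·31.5 = -9.0000; (r_i+r_j)·cross = 6·-9.0000 = -54.0000
Σcross = 923.2500 → A = |Σcross|/2 = 461.6250 mm²
Σ(r_i+r_j)·cross = 29662.1250 → first moment M = |Σ|/6 = 4943.6875
R_c = M/A = 4943.6875/461.6250 = 10.7093 mm
θ = 138° = 2.408554 rad
V = θ·R_c·A = 2.408554·10.7093·461.6250 = 11907.140 mm³

Volume = 11907.140 mm³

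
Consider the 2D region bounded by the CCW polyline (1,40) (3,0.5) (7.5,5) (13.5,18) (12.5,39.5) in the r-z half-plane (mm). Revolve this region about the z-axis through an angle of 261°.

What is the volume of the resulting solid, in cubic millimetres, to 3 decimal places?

Volume = 11607.593 mm³

Profile (r,z), 5 vertices: (1,40) (3,0.5) (7.5,5) (13.5,18) (12.5,39.5)
edge 0: (1,40)→(3,0.5)  cross = 1·0.5 − 3·40 = -119.5000; (r_i+r_j)·cross = 4·-119.5000 = -478.0000
edge 1: (3,0.5)→(7.5,5)  cross = 3·5 − 7.5·0.5 = 11.2500; (r_i+r_j)·cross = 10.5·11.2500 = 118.1250
edge 2: (7.5,5)→(13.5,18)  cross = 7.5·18 − 13.5·5 = 67.5000; (r_i+r_j)·cross = 21·67.5000 = 1417.5000
edge 3: (13.5,18)→(12.5,39.5)  cross = 13.5·39.5 − 12.5·18 = 308.2500; (r_i+r_j)·cross = 26·308.2500 = 8014.5000
edge 4: (12.5,39.5)→(1,40)  cross = 12.5·40 − 1·39.5 = 460.5000; (r_i+r_j)·cross = 13.5·460.5000 = 6216.7500
Σcross = 728.0000 → A = |Σcross|/2 = 364.0000 mm²
Σ(r_i+r_j)·cross = 15288.8750 → first moment M = |Σ|/6 = 2548.1458
R_c = M/A = 2548.1458/364.0000 = 7.0004 mm
θ = 261° = 4.555309 rad
V = θ·R_c·A = 4.555309·7.0004·364.0000 = 11607.593 mm³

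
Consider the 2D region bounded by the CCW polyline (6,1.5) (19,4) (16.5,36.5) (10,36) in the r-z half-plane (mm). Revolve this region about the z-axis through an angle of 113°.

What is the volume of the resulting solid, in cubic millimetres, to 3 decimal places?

Volume = 8222.933 mm³

Profile (r,z), 4 vertices: (6,1.5) (19,4) (16.5,36.5) (10,36)
edge 0: (6,1.5)→(19,4)  cross = 6·4 − 19·1.5 = -4.5000; (r_i+r_j)·cross = 25·-4.5000 = -112.5000
edge 1: (19,4)→(16.5,36.5)  cross = 19·36.5 − 16.5·4 = 627.5000; (r_i+r_j)·cross = 35.5·627.5000 = 22276.2500
edge 2: (16.5,36.5)→(10,36)  cross = 16.5·36 − 10·36.5 = 229.0000; (r_i+r_j)·cross = 26.5·229.0000 = 6068.5000
edge 3: (10,36)→(6,1.5)  cross = 10·1.5 − 6·36 = -201.0000; (r_i+r_j)·cross = 16·-201.0000 = -3216.0000
Σcross = 651.0000 → A = |Σcross|/2 = 325.5000 mm²
Σ(r_i+r_j)·cross = 25016.2500 → first moment M = |Σ|/6 = 4169.3750
R_c = M/A = 4169.3750/325.5000 = 12.8091 mm
θ = 113° = 1.972222 rad
V = θ·R_c·A = 1.972222·12.8091·325.5000 = 8222.933 mm³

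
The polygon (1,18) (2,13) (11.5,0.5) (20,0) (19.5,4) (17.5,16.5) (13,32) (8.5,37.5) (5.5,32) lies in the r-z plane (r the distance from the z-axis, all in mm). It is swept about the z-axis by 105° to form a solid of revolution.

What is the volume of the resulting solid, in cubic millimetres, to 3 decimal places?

Volume = 8128.478 mm³

Profile (r,z), 9 vertices: (1,18) (2,13) (11.5,0.5) (20,0) (19.5,4) (17.5,16.5) (13,32) (8.5,37.5) (5.5,32)
edge 0: (1,18)→(2,13)  cross = 1·13 − 2·18 = -23.0000; (r_i+r_j)·cross = 3·-23.0000 = -69.0000
edge 1: (2,13)→(11.5,0.5)  cross = 2·0.5 − 11.5·13 = -148.5000; (r_i+r_j)·cross = 13.5·-148.5000 = -2004.7500
edge 2: (11.5,0.5)→(20,0)  cross = 11.5·0 − 20·0.5 = -10.0000; (r_i+r_j)·cross = 31.5·-10.0000 = -315.0000
edge 3: (20,0)→(19.5,4)  cross = 20·4 − 19.5·0 = 80.0000; (r_i+r_j)·cross = 39.5·80.0000 = 3160.0000
edge 4: (19.5,4)→(17.5,16.5)  cross = 19.5·16.5 − 17.5·4 = 251.7500; (r_i+r_j)·cross = 37·251.7500 = 9314.7500
edge 5: (17.5,16.5)→(13,32)  cross = 17.5·32 − 13·16.5 = 345.5000; (r_i+r_j)·cross = 30.5·345.5000 = 10537.7500
edge 6: (13,32)→(8.5,37.5)  cross = 13·37.5 − 8.5·32 = 215.5000; (r_i+r_j)·cross = 21.5·215.5000 = 4633.2500
edge 7: (8.5,37.5)→(5.5,32)  cross = 8.5·32 − 5.5·37.5 = 65.7500; (r_i+r_j)·cross = 14·65.7500 = 920.5000
edge 8: (5.5,32)→(1,18)  cross = 5.5·18 − 1·32 = 67.0000; (r_i+r_j)·cross = 6.5·67.0000 = 435.5000
Σcross = 844.0000 → A = |Σcross|/2 = 422.0000 mm²
Σ(r_i+r_j)·cross = 26613.0000 → first moment M = |Σ|/6 = 4435.5000
R_c = M/A = 4435.5000/422.0000 = 10.5107 mm
θ = 105° = 1.832596 rad
V = θ·R_c·A = 1.832596·10.5107·422.0000 = 8128.478 mm³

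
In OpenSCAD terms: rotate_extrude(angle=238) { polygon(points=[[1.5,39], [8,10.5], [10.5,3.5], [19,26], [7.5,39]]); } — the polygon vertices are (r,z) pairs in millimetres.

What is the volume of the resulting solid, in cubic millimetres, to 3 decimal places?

Volume = 12690.634 mm³

Profile (r,z), 5 vertices: (1.5,39) (8,10.5) (10.5,3.5) (19,26) (7.5,39)
edge 0: (1.5,39)→(8,10.5)  cross = 1.5·10.5 − 8·39 = -296.2500; (r_i+r_j)·cross = 9.5·-296.2500 = -2814.3750
edge 1: (8,10.5)→(10.5,3.5)  cross = 8·3.5 − 10.5·10.5 = -82.2500; (r_i+r_j)·cross = 18.5·-82.2500 = -1521.6250
edge 2: (10.5,3.5)→(19,26)  cross = 10.5·26 − 19·3.5 = 206.5000; (r_i+r_j)·cross = 29.5·206.5000 = 6091.7500
edge 3: (19,26)→(7.5,39)  cross = 19·39 − 7.5·26 = 546.0000; (r_i+r_j)·cross = 26.5·546.0000 = 14469.0000
edge 4: (7.5,39)→(1.5,39)  cross = 7.5·39 − 1.5·39 = 234.0000; (r_i+r_j)·cross = 9·234.0000 = 2106.0000
Σcross = 608.0000 → A = |Σcross|/2 = 304.0000 mm²
Σ(r_i+r_j)·cross = 18330.7500 → first moment M = |Σ|/6 = 3055.1250
R_c = M/A = 3055.1250/304.0000 = 10.0498 mm
θ = 238° = 4.153884 rad
V = θ·R_c·A = 4.153884·10.0498·304.0000 = 12690.634 mm³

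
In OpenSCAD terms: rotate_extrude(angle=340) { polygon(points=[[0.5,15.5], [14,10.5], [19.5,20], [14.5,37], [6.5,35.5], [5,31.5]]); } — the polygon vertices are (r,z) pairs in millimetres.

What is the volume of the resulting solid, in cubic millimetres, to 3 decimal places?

Profile (r,z), 6 vertices: (0.5,15.5) (14,10.5) (19.5,20) (14.5,37) (6.5,35.5) (5,31.5)
edge 0: (0.5,15.5)→(14,10.5)  cross = 0.5·10.5 − 14·15.5 = -211.7500; (r_i+r_j)·cross = 14.5·-211.7500 = -3070.3750
edge 1: (14,10.5)→(19.5,20)  cross = 14·20 − 19.5·10.5 = 75.2500; (r_i+r_j)·cross = 33.5·75.2500 = 2520.8750
edge 2: (19.5,20)→(14.5,37)  cross = 19.5·37 − 14.5·20 = 431.5000; (r_i+r_j)·cross = 34·431.5000 = 14671.0000
edge 3: (14.5,37)→(6.5,35.5)  cross = 14.5·35.5 − 6.5·37 = 274.2500; (r_i+r_j)·cross = 21·274.2500 = 5759.2500
edge 4: (6.5,35.5)→(5,31.5)  cross = 6.5·31.5 − 5·35.5 = 27.2500; (r_i+r_j)·cross = 11.5·27.2500 = 313.3750
edge 5: (5,31.5)→(0.5,15.5)  cross = 5·15.5 − 0.5·31.5 = 61.7500; (r_i+r_j)·cross = 5.5·61.7500 = 339.6250
Σcross = 658.2500 → A = |Σcross|/2 = 329.1250 mm²
Σ(r_i+r_j)·cross = 20533.7500 → first moment M = |Σ|/6 = 3422.2917
R_c = M/A = 3422.2917/329.1250 = 10.3982 mm
θ = 340° = 5.934119 rad
V = θ·R_c·A = 5.934119·10.3982·329.1250 = 20308.288 mm³

Volume = 20308.288 mm³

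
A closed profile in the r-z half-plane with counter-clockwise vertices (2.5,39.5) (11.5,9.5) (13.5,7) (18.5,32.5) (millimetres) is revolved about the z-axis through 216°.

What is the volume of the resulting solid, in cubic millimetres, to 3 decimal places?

Volume = 10250.860 mm³

Profile (r,z), 4 vertices: (2.5,39.5) (11.5,9.5) (13.5,7) (18.5,32.5)
edge 0: (2.5,39.5)→(11.5,9.5)  cross = 2.5·9.5 − 11.5·39.5 = -430.5000; (r_i+r_j)·cross = 14·-430.5000 = -6027.0000
edge 1: (11.5,9.5)→(13.5,7)  cross = 11.5·7 − 13.5·9.5 = -47.7500; (r_i+r_j)·cross = 25·-47.7500 = -1193.7500
edge 2: (13.5,7)→(18.5,32.5)  cross = 13.5·32.5 − 18.5·7 = 309.2500; (r_i+r_j)·cross = 32·309.2500 = 9896.0000
edge 3: (18.5,32.5)→(2.5,39.5)  cross = 18.5·39.5 − 2.5·32.5 = 649.5000; (r_i+r_j)·cross = 21·649.5000 = 13639.5000
Σcross = 480.5000 → A = |Σcross|/2 = 240.2500 mm²
Σ(r_i+r_j)·cross = 16314.7500 → first moment M = |Σ|/6 = 2719.1250
R_c = M/A = 2719.1250/240.2500 = 11.3179 mm
θ = 216° = 3.769911 rad
V = θ·R_c·A = 3.769911·11.3179·240.2500 = 10250.860 mm³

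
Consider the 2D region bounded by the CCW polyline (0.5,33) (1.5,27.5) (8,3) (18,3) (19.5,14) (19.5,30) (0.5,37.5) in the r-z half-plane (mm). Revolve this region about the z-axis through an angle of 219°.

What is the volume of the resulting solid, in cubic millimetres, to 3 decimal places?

Profile (r,z), 7 vertices: (0.5,33) (1.5,27.5) (8,3) (18,3) (19.5,14) (19.5,30) (0.5,37.5)
edge 0: (0.5,33)→(1.5,27.5)  cross = 0.5·27.5 − 1.5·33 = -35.7500; (r_i+r_j)·cross = 2·-35.7500 = -71.5000
edge 1: (1.5,27.5)→(8,3)  cross = 1.5·3 − 8·27.5 = -215.5000; (r_i+r_j)·cross = 9.5·-215.5000 = -2047.2500
edge 2: (8,3)→(18,3)  cross = 8·3 − 18·3 = -30.0000; (r_i+r_j)·cross = 26·-30.0000 = -780.0000
edge 3: (18,3)→(19.5,14)  cross = 18·14 − 19.5·3 = 193.5000; (r_i+r_j)·cross = 37.5·193.5000 = 7256.2500
edge 4: (19.5,14)→(19.5,30)  cross = 19.5·30 − 19.5·14 = 312.0000; (r_i+r_j)·cross = 39·312.0000 = 12168.0000
edge 5: (19.5,30)→(0.5,37.5)  cross = 19.5·37.5 − 0.5·30 = 716.2500; (r_i+r_j)·cross = 20·716.2500 = 14325.0000
edge 6: (0.5,37.5)→(0.5,33)  cross = 0.5·33 − 0.5·37.5 = -2.2500; (r_i+r_j)·cross = 1·-2.2500 = -2.2500
Σcross = 938.2500 → A = |Σcross|/2 = 469.1250 mm²
Σ(r_i+r_j)·cross = 30848.2500 → first moment M = |Σ|/6 = 5141.3750
R_c = M/A = 5141.3750/469.1250 = 10.9595 mm
θ = 219° = 3.822271 rad
V = θ·R_c·A = 3.822271·10.9595·469.1250 = 19651.729 mm³

Volume = 19651.729 mm³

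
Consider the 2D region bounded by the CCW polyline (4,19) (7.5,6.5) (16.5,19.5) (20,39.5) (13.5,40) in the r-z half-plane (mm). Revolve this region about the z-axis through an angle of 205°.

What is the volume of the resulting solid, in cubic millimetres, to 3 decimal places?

Volume = 11792.244 mm³

Profile (r,z), 5 vertices: (4,19) (7.5,6.5) (16.5,19.5) (20,39.5) (13.5,40)
edge 0: (4,19)→(7.5,6.5)  cross = 4·6.5 − 7.5·19 = -116.5000; (r_i+r_j)·cross = 11.5·-116.5000 = -1339.7500
edge 1: (7.5,6.5)→(16.5,19.5)  cross = 7.5·19.5 − 16.5·6.5 = 39.0000; (r_i+r_j)·cross = 24·39.0000 = 936.0000
edge 2: (16.5,19.5)→(20,39.5)  cross = 16.5·39.5 − 20·19.5 = 261.7500; (r_i+r_j)·cross = 36.5·261.7500 = 9553.8750
edge 3: (20,39.5)→(13.5,40)  cross = 20·40 − 13.5·39.5 = 266.7500; (r_i+r_j)·cross = 33.5·266.7500 = 8936.1250
edge 4: (13.5,40)→(4,19)  cross = 13.5·19 − 4·40 = 96.5000; (r_i+r_j)·cross = 17.5·96.5000 = 1688.7500
Σcross = 547.5000 → A = |Σcross|/2 = 273.7500 mm²
Σ(r_i+r_j)·cross = 19775.0000 → first moment M = |Σ|/6 = 3295.8333
R_c = M/A = 3295.8333/273.7500 = 12.0396 mm
θ = 205° = 3.577925 rad
V = θ·R_c·A = 3.577925·12.0396·273.7500 = 11792.244 mm³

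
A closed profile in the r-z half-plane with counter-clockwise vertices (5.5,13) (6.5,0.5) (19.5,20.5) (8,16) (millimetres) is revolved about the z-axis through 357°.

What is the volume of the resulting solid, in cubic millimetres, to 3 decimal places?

Profile (r,z), 4 vertices: (5.5,13) (6.5,0.5) (19.5,20.5) (8,16)
edge 0: (5.5,13)→(6.5,0.5)  cross = 5.5·0.5 − 6.5·13 = -81.7500; (r_i+r_j)·cross = 12·-81.7500 = -981.0000
edge 1: (6.5,0.5)→(19.5,20.5)  cross = 6.5·20.5 − 19.5·0.5 = 123.5000; (r_i+r_j)·cross = 26·123.5000 = 3211.0000
edge 2: (19.5,20.5)→(8,16)  cross = 19.5·16 − 8·20.5 = 148.0000; (r_i+r_j)·cross = 27.5·148.0000 = 4070.0000
edge 3: (8,16)→(5.5,13)  cross = 8·13 − 5.5·16 = 16.0000; (r_i+r_j)·cross = 13.5·16.0000 = 216.0000
Σcross = 205.7500 → A = |Σcross|/2 = 102.8750 mm²
Σ(r_i+r_j)·cross = 6516.0000 → first moment M = |Σ|/6 = 1086.0000
R_c = M/A = 1086.0000/102.8750 = 10.5565 mm
θ = 357° = 6.230825 rad
V = θ·R_c·A = 6.230825·10.5565·102.8750 = 6766.676 mm³

Volume = 6766.676 mm³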